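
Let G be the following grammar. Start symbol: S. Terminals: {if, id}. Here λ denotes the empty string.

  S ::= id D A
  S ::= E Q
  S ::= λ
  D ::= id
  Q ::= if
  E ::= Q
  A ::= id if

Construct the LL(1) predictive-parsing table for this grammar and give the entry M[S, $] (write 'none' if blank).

FIRST(D): from D::=id we get {id}. So FIRST(D) = {id}.
FIRST(Q): from Q::=if we get {if}. So FIRST(Q) = {if}.
FIRST(A): from A::=id if we get {id}. So FIRST(A) = {id}.
FIRST(E): from E::=Q we get {if}. So FIRST(E) = {if}.
FIRST(S): from S::=id D A we get {id}; from S::=E Q we get {if}; from S::=λ we get {λ}. So FIRST(S) = {λ, id, if}.
FOLLOW(S) includes $ since S is the start symbol.
FOLLOW(S): S appears on no right-hand side. Thus FOLLOW(S) = {$}.
For S ::= id D A: FIRST(id D A) = {id}, so it goes in M[S, t] for t ∈ {id}.
For S ::= E Q: FIRST(E Q) = {if}, so it goes in M[S, t] for t ∈ {if}.
For S ::= λ: FIRST(λ) = {λ}, so it goes in M[S, t] for t ∈ {}; since λ ∈ FIRST, also for every t ∈ FOLLOW(S) = {$}.

S ::= λ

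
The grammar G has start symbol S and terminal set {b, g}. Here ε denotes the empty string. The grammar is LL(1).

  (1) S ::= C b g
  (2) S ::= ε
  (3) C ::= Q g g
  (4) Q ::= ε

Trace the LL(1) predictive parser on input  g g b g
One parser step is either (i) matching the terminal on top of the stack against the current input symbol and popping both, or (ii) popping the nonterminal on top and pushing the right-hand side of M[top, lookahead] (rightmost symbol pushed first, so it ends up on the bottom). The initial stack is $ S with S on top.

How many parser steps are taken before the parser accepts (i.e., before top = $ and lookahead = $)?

step 1: stack=$ S  input=g g b g $  — expand S ::= C b g
step 2: stack=$ g b C  input=g g b g $  — expand C ::= Q g g
step 3: stack=$ g b g g Q  input=g g b g $  — expand Q ::= ε
step 4: stack=$ g b g g  input=g g b g $  — match g
step 5: stack=$ g b g  input=g b g $  — match g
step 6: stack=$ g b  input=b g $  — match b
step 7: stack=$ g  input=g $  — match g
Accept reached after 7 steps.

7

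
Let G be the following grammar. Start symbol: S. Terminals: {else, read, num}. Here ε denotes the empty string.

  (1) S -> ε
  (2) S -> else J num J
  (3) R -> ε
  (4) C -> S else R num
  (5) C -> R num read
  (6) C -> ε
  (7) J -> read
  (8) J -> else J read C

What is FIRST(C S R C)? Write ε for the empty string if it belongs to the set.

FIRST(S): from S->ε we get {ε}; from S->else J num J we get {else}. So FIRST(S) = {ε, else}.
FIRST(R): from R->ε we get {ε}. So FIRST(R) = {ε}.
FIRST(J): from J->read we get {read}; from J->else J read C we get {else}. So FIRST(J) = {else, read}.
FIRST(C): from C->S else R num we get {else}; from C->R num read we get {num}; from C->ε we get {ε}. So FIRST(C) = {ε, else, num}.
FIRST(C S R C): take FIRST of each symbol in turn, carrying on past any symbol whose FIRST contains ε; result {ε, else, num}.

{ε, else, num}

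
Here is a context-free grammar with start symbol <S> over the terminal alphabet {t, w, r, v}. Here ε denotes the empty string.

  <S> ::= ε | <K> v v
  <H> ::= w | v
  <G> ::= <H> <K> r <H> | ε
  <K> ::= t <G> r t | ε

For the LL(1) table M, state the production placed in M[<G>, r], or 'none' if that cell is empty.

<G> ::= ε

FIRST(<H>) = {v, w}
FIRST(<K>) = {ε, t}
FIRST(<S>) = {ε, t, v}  (via <K> v v)
FIRST(<G>) = {ε, v, w}  (via <H> <K> r <H>)
FOLLOW(<S>) includes $ since <S> is the start symbol.
FOLLOW(<G>): in <K>::=t <G> r t, <G> is followed by r t with FIRST {r}. Thus FOLLOW(<G>) = {r}.
For <G> ::= <H> <K> r <H>: FIRST(<H> <K> r <H>) = {v, w}, so it goes in M[<G>, t] for t ∈ {v, w}.
For <G> ::= ε: FIRST(ε) = {ε}, so it goes in M[<G>, t] for t ∈ {}; since ε ∈ FIRST, also for every t ∈ FOLLOW(<G>) = {r}.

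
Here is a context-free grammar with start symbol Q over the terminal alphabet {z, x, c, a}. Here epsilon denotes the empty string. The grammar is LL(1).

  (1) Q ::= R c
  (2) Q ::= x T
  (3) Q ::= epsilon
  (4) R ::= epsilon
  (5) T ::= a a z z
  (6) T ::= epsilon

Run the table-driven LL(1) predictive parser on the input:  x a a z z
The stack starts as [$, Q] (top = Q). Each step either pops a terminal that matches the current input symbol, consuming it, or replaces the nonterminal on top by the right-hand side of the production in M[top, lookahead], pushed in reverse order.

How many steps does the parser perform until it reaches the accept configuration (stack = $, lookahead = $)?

     Stack      Input        Action
  1  $ Q        x a a z z $  expand Q ::= x T
  2  $ T x      x a a z z $  match x
  3  $ T        a a z z $    expand T ::= a a z z
  4  $ z z a a  a a z z $    match a
  5  $ z z a    a z z $      match a
  6  $ z z      z z $        match z
  7  $ z        z $          match z
Accept reached after 7 steps.

7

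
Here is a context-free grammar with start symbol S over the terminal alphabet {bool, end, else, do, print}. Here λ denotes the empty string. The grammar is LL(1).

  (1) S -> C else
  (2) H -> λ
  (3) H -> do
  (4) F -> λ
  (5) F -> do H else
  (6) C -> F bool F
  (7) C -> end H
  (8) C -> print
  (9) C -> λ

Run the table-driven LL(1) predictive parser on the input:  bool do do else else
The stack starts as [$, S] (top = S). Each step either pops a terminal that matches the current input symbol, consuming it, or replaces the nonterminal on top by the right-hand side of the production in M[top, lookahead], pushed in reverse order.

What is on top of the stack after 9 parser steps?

     Stack             Input                   Action
  1  $ S               bool do do else else $  expand S -> C else
  2  $ else C          bool do do else else $  expand C -> F bool F
  3  $ else F bool F   bool do do else else $  expand F -> λ
  4  $ else F bool     bool do do else else $  match bool
  5  $ else F          do do else else $       expand F -> do H else
  6  $ else else H do  do do else else $       match do
  7  $ else else H     do else else $          expand H -> do
  8  $ else else do    do else else $          match do
  9  $ else else       else else $             match else
Stack after step 9: $ else (top = else).

else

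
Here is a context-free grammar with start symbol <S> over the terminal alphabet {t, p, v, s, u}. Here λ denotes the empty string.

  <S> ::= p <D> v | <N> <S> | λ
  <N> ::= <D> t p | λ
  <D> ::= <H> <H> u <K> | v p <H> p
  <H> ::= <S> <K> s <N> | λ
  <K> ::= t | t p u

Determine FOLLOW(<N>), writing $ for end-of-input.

FIRST(<K>): from <K>::=t we get {t}; from <K>::=t p u we get {t}. So FIRST(<K>) = {t}.
FIRST(<S>): from <S>::=p <D> v we get {p}; from <S>::=<N> <S> we get {λ, p, t, u, v}; from <S>::=λ we get {λ}. So FIRST(<S>) = {λ, p, t, u, v}.
FIRST(<H>): from <H>::=<S> <K> s <N> we get {p, t, u, v}; from <H>::=λ we get {λ}. So FIRST(<H>) = {λ, p, t, u, v}.
FIRST(<D>): from <D>::=<H> <H> u <K> we get {p, t, u, v}; from <D>::=v p <H> p we get {v}. So FIRST(<D>) = {p, t, u, v}.
FIRST(<N>): from <N>::=<D> t p we get {p, t, u, v}; from <N>::=λ we get {λ}. So FIRST(<N>) = {λ, p, t, u, v}.
FOLLOW(<S>) includes $ since <S> is the start symbol.
FOLLOW(<S>): in <S>::=<N> <S>, the suffix after <S> is empty (adds nothing new); in <H>::=<S> <K> s <N>, <S> is followed by <K> s <N> with FIRST {t}. Thus FOLLOW(<S>) = {$, t}.
FOLLOW(<D>): in <S>::=p <D> v, <D> is followed by v with FIRST {v}; in <N>::=<D> t p, <D> is followed by t p with FIRST {t}. Thus FOLLOW(<D>) = {t, v}.
FOLLOW(<H>): in <D>::=<H> <H> u <K> (occurrence 1), <H> is followed by <H> u <K> with FIRST {p, t, u, v}; in <D>::=<H> <H> u <K> (occurrence 2), <H> is followed by u <K> with FIRST {u}; in <D>::=v p <H> p, <H> is followed by p with FIRST {p}. Thus FOLLOW(<H>) = {p, t, u, v}.
FOLLOW(<N>): in <S>::=<N> <S>, <N> is followed by <S> with FIRST {λ, p, t, u, v}; in <S>::=<N> <S>, the suffix after <N> is nullable, so FOLLOW(<N>) ⊇ FOLLOW(<S>) = {$, t}; in <H>::=<S> <K> s <N>, the suffix after <N> is empty, so FOLLOW(<N>) ⊇ FOLLOW(<H>) = {p, t, u, v}. Thus FOLLOW(<N>) = {$, p, t, u, v}.
FOLLOW(<K>): in <D>::=<H> <H> u <K>, the suffix after <K> is empty, so FOLLOW(<K>) ⊇ FOLLOW(<D>) = {t, v}; in <H>::=<S> <K> s <N>, <K> is followed by s <N> with FIRST {s}. Thus FOLLOW(<K>) = {s, t, v}.

{$, p, t, u, v}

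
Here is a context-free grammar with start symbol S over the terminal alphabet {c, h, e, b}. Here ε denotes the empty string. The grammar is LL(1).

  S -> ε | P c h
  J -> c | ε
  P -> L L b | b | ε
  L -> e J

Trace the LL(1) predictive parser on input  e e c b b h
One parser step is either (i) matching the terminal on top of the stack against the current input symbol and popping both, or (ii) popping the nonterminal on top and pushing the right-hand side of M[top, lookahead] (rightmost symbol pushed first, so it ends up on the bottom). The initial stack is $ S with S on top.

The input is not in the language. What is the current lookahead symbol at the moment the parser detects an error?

step 1: stack=$ S  input=e e c b b h $  — expand S -> P c h
step 2: stack=$ h c P  input=e e c b b h $  — expand P -> L L b
step 3: stack=$ h c b L L  input=e e c b b h $  — expand L -> e J
step 4: stack=$ h c b L J e  input=e e c b b h $  — match e
step 5: stack=$ h c b L J  input=e c b b h $  — expand J -> ε
step 6: stack=$ h c b L  input=e c b b h $  — expand L -> e J
step 7: stack=$ h c b J e  input=e c b b h $  — match e
step 8: stack=$ h c b J  input=c b b h $  — expand J -> c
step 9: stack=$ h c b c  input=c b b h $  — match c
step 10: stack=$ h c b  input=b b h $  — match b
step 11: stack=$ h c  input=b h $  — error: top is terminal c but lookahead is b

b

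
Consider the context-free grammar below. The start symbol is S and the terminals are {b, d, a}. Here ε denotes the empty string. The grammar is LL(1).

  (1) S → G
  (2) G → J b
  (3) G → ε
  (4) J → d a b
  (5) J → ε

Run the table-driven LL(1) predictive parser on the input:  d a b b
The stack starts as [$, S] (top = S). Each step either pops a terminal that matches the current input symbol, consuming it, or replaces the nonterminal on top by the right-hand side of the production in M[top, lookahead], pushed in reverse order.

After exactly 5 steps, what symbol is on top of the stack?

     Stack      Input      Action
  1  $ S        d a b b $  expand S → G
  2  $ G        d a b b $  expand G → J b
  3  $ b J      d a b b $  expand J → d a b
  4  $ b b a d  d a b b $  match d
  5  $ b b a    a b b $    match a
Stack after step 5: $ b b (top = b).

b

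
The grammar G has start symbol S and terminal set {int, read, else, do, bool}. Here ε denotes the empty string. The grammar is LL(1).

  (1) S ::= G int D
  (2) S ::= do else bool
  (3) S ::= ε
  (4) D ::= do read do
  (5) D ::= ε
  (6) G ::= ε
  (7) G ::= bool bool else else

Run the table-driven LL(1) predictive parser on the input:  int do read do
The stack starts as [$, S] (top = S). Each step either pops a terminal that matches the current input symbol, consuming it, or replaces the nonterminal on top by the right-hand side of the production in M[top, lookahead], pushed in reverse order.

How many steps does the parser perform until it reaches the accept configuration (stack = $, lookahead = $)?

7

     Stack         Input             Action
  1  $ S           int do read do $  expand S ::= G int D
  2  $ D int G     int do read do $  expand G ::= ε
  3  $ D int       int do read do $  match int
  4  $ D           do read do $      expand D ::= do read do
  5  $ do read do  do read do $      match do
  6  $ do read     read do $         match read
  7  $ do          do $              match do
Accept reached after 7 steps.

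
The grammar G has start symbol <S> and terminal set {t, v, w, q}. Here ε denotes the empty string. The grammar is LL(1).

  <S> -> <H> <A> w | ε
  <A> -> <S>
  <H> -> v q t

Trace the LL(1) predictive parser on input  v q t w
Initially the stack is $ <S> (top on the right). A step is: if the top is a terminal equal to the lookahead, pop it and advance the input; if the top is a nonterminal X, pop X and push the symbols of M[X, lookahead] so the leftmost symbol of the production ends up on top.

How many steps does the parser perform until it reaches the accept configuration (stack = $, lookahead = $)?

8

     Stack          Input      Action
  1  $ <S>          v q t w $  expand <S> -> <H> <A> w
  2  $ w <A> <H>    v q t w $  expand <H> -> v q t
  3  $ w <A> t q v  v q t w $  match v
  4  $ w <A> t q    q t w $    match q
  5  $ w <A> t      t w $      match t
  6  $ w <A>        w $        expand <A> -> <S>
  7  $ w <S>        w $        expand <S> -> ε
  8  $ w            w $        match w
Accept reached after 8 steps.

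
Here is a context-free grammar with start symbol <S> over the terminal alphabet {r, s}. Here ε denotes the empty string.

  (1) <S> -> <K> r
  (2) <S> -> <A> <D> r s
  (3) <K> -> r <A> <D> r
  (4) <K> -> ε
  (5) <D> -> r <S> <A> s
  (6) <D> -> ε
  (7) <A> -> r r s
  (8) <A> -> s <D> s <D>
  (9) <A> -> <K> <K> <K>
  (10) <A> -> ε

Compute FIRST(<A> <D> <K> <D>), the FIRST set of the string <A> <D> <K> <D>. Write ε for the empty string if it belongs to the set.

{ε, r, s}

FIRST(<K>) = {ε, r}
FIRST(<D>) = {ε, r}
FIRST(<A>) = {ε, r, s}  (via <K> <K> <K>)
FIRST(<S>) = {r, s}  (via <K> r, <A> <D> r s)
FIRST(<A> <D> <K> <D>): take FIRST of each symbol in turn, carrying on past any symbol whose FIRST contains ε; result {ε, r, s}.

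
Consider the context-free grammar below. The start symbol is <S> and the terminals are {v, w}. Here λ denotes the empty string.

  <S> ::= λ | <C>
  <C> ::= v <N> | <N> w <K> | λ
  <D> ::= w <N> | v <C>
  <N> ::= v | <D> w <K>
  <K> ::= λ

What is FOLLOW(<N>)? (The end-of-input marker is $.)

{$, w}

FIRST(<D>) = {v, w}
FIRST(<K>) = {λ}
FIRST(<N>) = {v, w}  (via <D> w <K>)
FIRST(<C>) = {λ, v, w}  (via <N> w <K>)
FIRST(<S>) = {λ, v, w}  (via <C>)
FOLLOW(<S>) includes $ since <S> is the start symbol.
FOLLOW(<S>): <S> appears on no right-hand side. Thus FOLLOW(<S>) = {$}.
FOLLOW(<D>): in <N>::=<D> w <K>, <D> is followed by w <K> with FIRST {w}. Thus FOLLOW(<D>) = {w}.
FOLLOW(<C>): in <S>::=<C>, the suffix after <C> is empty, so FOLLOW(<C>) ⊇ FOLLOW(<S>) = {$}; in <D>::=v <C>, the suffix after <C> is empty, so FOLLOW(<C>) ⊇ FOLLOW(<D>) = {w}. Thus FOLLOW(<C>) = {$, w}.
FOLLOW(<N>): in <C>::=v <N>, the suffix after <N> is empty, so FOLLOW(<N>) ⊇ FOLLOW(<C>) = {$, w}; in <C>::=<N> w <K>, <N> is followed by w <K> with FIRST {w}; in <D>::=w <N>, the suffix after <N> is empty, so FOLLOW(<N>) ⊇ FOLLOW(<D>) = {w}. Thus FOLLOW(<N>) = {$, w}.
FOLLOW(<K>): in <C>::=<N> w <K>, the suffix after <K> is empty, so FOLLOW(<K>) ⊇ FOLLOW(<C>) = {$, w}; in <N>::=<D> w <K>, the suffix after <K> is empty, so FOLLOW(<K>) ⊇ FOLLOW(<N>) = {$, w}. Thus FOLLOW(<K>) = {$, w}.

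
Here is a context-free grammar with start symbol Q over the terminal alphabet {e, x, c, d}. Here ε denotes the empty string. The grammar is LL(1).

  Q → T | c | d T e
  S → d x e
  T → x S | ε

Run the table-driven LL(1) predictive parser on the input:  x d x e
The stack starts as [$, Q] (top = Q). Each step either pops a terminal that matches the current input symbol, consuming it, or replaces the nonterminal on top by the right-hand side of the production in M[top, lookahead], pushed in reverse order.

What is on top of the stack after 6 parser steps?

e

     Stack    Input      Action
  1  $ Q      x d x e $  expand Q → T
  2  $ T      x d x e $  expand T → x S
  3  $ S x    x d x e $  match x
  4  $ S      d x e $    expand S → d x e
  5  $ e x d  d x e $    match d
  6  $ e x    x e $      match x
Stack after step 6: $ e (top = e).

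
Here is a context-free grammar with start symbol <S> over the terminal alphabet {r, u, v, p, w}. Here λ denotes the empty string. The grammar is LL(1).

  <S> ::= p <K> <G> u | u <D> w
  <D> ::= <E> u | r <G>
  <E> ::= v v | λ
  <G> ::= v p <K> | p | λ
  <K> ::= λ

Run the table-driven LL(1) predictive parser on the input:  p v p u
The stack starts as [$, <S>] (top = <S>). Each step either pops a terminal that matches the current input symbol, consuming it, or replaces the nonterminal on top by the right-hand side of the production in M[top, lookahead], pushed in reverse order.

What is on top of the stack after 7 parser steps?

     Stack          Input      Action
  1  $ <S>          p v p u $  expand <S> ::= p <K> <G> u
  2  $ u <G> <K> p  p v p u $  match p
  3  $ u <G> <K>    v p u $    expand <K> ::= λ
  4  $ u <G>        v p u $    expand <G> ::= v p <K>
  5  $ u <K> p v    v p u $    match v
  6  $ u <K> p      p u $      match p
  7  $ u <K>        u $        expand <K> ::= λ
Stack after step 7: $ u (top = u).

u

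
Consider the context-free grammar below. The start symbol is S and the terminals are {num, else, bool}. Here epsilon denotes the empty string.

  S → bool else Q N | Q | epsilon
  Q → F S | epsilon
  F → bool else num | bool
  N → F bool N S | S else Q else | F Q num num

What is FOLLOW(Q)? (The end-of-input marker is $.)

FIRST(F) = {bool}
FIRST(Q) = {epsilon, bool}  (via F S)
FIRST(S) = {epsilon, bool}  (via Q)
FIRST(N) = {bool, else}  (via F bool N S, S else Q else, F Q num num)
FOLLOW(S) includes $ since S is the start symbol.
FOLLOW(S): in Q→F S, the suffix after S is empty, so FOLLOW(S) ⊇ FOLLOW(Q) = {$, bool, else, num}; in N→F bool N S, the suffix after S is empty, so FOLLOW(S) ⊇ FOLLOW(N) = {$, bool, else, num}; in N→S else Q else, S is followed by else Q else with FIRST {else}. Thus FOLLOW(S) = {$, bool, else, num}.
FOLLOW(Q): in S→bool else Q N, Q is followed by N with FIRST {bool, else}; in S→Q, the suffix after Q is empty, so FOLLOW(Q) ⊇ FOLLOW(S) = {$, bool, else, num}; in N→S else Q else, Q is followed by else with FIRST {else}; in N→F Q num num, Q is followed by num num with FIRST {num}. Thus FOLLOW(Q) = {$, bool, else, num}.
FOLLOW(F): in Q→F S, F is followed by S with FIRST {epsilon, bool}; in Q→F S, the suffix after F is nullable, so FOLLOW(F) ⊇ FOLLOW(Q) = {$, bool, else, num}; in N→F bool N S, F is followed by bool N S with FIRST {bool}; in N→F Q num num, F is followed by Q num num with FIRST {bool, num}. Thus FOLLOW(F) = {$, bool, else, num}.
FOLLOW(N): in S→bool else Q N, the suffix after N is empty, so FOLLOW(N) ⊇ FOLLOW(S) = {$, bool, else, num}; in N→F bool N S, N is followed by S with FIRST {epsilon, bool}; in N→F bool N S, the suffix after N is nullable (adds nothing new). Thus FOLLOW(N) = {$, bool, else, num}.

{$, bool, else, num}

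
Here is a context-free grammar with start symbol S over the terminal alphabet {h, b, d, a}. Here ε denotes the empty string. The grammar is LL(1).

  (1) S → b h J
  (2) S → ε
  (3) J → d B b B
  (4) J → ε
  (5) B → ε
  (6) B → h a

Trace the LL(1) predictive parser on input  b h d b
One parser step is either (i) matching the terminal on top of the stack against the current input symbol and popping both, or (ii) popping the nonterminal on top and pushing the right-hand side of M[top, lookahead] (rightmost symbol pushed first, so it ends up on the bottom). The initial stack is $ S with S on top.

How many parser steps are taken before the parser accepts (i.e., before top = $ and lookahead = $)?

8

     Stack      Input      Action
  1  $ S        b h d b $  expand S → b h J
  2  $ J h b    b h d b $  match b
  3  $ J h      h d b $    match h
  4  $ J        d b $      expand J → d B b B
  5  $ B b B d  d b $      match d
  6  $ B b B    b $        expand B → ε
  7  $ B b      b $        match b
  8  $ B        $          expand B → ε
Accept reached after 8 steps.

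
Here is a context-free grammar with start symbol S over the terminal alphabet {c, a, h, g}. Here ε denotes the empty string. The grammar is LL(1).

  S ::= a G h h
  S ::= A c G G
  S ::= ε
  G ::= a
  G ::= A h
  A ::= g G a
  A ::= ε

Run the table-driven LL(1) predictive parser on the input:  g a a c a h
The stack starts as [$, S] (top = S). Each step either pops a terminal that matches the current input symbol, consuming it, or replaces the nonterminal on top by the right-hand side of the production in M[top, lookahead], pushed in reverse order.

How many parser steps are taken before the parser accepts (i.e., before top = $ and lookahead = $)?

12

step 1: stack=$ S  input=g a a c a h $  — expand S ::= A c G G
step 2: stack=$ G G c A  input=g a a c a h $  — expand A ::= g G a
step 3: stack=$ G G c a G g  input=g a a c a h $  — match g
step 4: stack=$ G G c a G  input=a a c a h $  — expand G ::= a
step 5: stack=$ G G c a a  input=a a c a h $  — match a
step 6: stack=$ G G c a  input=a c a h $  — match a
step 7: stack=$ G G c  input=c a h $  — match c
step 8: stack=$ G G  input=a h $  — expand G ::= a
step 9: stack=$ G a  input=a h $  — match a
step 10: stack=$ G  input=h $  — expand G ::= A h
step 11: stack=$ h A  input=h $  — expand A ::= ε
step 12: stack=$ h  input=h $  — match h
Accept reached after 12 steps.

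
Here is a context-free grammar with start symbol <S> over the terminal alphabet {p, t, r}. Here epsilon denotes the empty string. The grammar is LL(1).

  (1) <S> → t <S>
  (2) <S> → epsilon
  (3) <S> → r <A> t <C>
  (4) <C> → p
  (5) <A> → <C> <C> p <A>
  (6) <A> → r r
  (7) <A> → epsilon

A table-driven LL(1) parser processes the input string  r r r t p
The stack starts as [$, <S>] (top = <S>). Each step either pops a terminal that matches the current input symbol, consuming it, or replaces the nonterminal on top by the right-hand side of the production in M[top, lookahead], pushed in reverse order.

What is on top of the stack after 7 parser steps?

step 1: stack=$ <S>  input=r r r t p $  — expand <S> → r <A> t <C>
step 2: stack=$ <C> t <A> r  input=r r r t p $  — match r
step 3: stack=$ <C> t <A>  input=r r t p $  — expand <A> → r r
step 4: stack=$ <C> t r r  input=r r t p $  — match r
step 5: stack=$ <C> t r  input=r t p $  — match r
step 6: stack=$ <C> t  input=t p $  — match t
step 7: stack=$ <C>  input=p $  — expand <C> → p
Stack after step 7: $ p (top = p).

p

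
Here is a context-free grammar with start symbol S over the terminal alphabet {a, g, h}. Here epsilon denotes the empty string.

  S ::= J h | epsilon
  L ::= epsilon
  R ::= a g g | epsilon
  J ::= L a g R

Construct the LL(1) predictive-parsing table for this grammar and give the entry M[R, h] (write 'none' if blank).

FIRST(L): from L::=epsilon we get {epsilon}. So FIRST(L) = {epsilon}.
FIRST(R): from R::=a g g we get {a}; from R::=epsilon we get {epsilon}. So FIRST(R) = {epsilon, a}.
FIRST(J): from J::=L a g R we get {a}. So FIRST(J) = {a}.
FIRST(S): from S::=J h we get {a}; from S::=epsilon we get {epsilon}. So FIRST(S) = {epsilon, a}.
FOLLOW(S) includes $ since S is the start symbol.
FOLLOW(J): in S::=J h, J is followed by h with FIRST {h}. Thus FOLLOW(J) = {h}.
FOLLOW(R): in J::=L a g R, the suffix after R is empty, so FOLLOW(R) ⊇ FOLLOW(J) = {h}. Thus FOLLOW(R) = {h}.
For R ::= a g g: FIRST(a g g) = {a}, so it goes in M[R, t] for t ∈ {a}.
For R ::= epsilon: FIRST(epsilon) = {epsilon}, so it goes in M[R, t] for t ∈ {}; since epsilon ∈ FIRST, also for every t ∈ FOLLOW(R) = {h}.

R ::= epsilon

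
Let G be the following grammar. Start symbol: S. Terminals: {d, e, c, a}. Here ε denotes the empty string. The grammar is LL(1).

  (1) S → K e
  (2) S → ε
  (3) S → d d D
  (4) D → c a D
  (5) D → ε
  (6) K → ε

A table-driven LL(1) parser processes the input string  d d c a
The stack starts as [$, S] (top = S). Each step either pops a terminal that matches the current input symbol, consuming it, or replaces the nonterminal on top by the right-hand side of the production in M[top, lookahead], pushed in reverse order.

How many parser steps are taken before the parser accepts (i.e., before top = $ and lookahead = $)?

7

step 1: stack=$ S  input=d d c a $  — expand S → d d D
step 2: stack=$ D d d  input=d d c a $  — match d
step 3: stack=$ D d  input=d c a $  — match d
step 4: stack=$ D  input=c a $  — expand D → c a D
step 5: stack=$ D a c  input=c a $  — match c
step 6: stack=$ D a  input=a $  — match a
step 7: stack=$ D  input=$  — expand D → ε
Accept reached after 7 steps.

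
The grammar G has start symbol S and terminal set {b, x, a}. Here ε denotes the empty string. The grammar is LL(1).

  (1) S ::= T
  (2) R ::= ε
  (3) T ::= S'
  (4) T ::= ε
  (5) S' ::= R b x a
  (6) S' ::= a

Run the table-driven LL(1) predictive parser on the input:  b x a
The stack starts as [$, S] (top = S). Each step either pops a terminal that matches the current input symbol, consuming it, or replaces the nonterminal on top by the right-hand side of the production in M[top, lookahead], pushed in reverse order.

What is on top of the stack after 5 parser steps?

x

     Stack      Input    Action
  1  $ S        b x a $  expand S ::= T
  2  $ T        b x a $  expand T ::= S'
  3  $ S'       b x a $  expand S' ::= R b x a
  4  $ a x b R  b x a $  expand R ::= ε
  5  $ a x b    b x a $  match b
Stack after step 5: $ a x (top = x).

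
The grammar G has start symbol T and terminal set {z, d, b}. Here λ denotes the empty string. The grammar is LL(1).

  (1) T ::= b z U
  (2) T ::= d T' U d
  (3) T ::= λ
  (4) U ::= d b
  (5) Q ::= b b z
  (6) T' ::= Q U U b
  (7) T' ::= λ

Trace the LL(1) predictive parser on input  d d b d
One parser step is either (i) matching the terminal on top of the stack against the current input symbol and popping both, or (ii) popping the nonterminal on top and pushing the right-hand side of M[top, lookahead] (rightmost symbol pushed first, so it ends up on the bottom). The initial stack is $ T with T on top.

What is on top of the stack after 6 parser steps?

step 1: stack=$ T  input=d d b d $  — expand T ::= d T' U d
step 2: stack=$ d U T' d  input=d d b d $  — match d
step 3: stack=$ d U T'  input=d b d $  — expand T' ::= λ
step 4: stack=$ d U  input=d b d $  — expand U ::= d b
step 5: stack=$ d b d  input=d b d $  — match d
step 6: stack=$ d b  input=b d $  — match b
Stack after step 6: $ d (top = d).

d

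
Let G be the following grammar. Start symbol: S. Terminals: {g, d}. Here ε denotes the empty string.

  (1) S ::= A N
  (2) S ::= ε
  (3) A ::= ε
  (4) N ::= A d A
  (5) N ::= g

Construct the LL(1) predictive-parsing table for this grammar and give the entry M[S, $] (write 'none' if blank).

S ::= ε

FIRST(A): from A::=ε we get {ε}. So FIRST(A) = {ε}.
FIRST(N): from N::=A d A we get {d}; from N::=g we get {g}. So FIRST(N) = {d, g}.
FIRST(S): from S::=A N we get {d, g}; from S::=ε we get {ε}. So FIRST(S) = {ε, d, g}.
FOLLOW(S) includes $ since S is the start symbol.
FOLLOW(S): S appears on no right-hand side. Thus FOLLOW(S) = {$}.
For S ::= A N: FIRST(A N) = {d, g}, so it goes in M[S, t] for t ∈ {d, g}.
For S ::= ε: FIRST(ε) = {ε}, so it goes in M[S, t] for t ∈ {}; since ε ∈ FIRST, also for every t ∈ FOLLOW(S) = {$}.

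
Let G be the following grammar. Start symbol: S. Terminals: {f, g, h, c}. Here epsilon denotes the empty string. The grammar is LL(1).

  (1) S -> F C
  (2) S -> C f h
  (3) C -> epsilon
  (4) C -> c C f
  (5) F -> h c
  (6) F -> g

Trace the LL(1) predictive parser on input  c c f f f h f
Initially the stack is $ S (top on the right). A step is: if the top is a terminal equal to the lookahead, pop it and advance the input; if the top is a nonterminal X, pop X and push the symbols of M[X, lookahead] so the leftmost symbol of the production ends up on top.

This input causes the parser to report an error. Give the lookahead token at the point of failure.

f

step 1: stack=$ S  input=c c f f f h f $  — expand S -> C f h
step 2: stack=$ h f C  input=c c f f f h f $  — expand C -> c C f
step 3: stack=$ h f f C c  input=c c f f f h f $  — match c
step 4: stack=$ h f f C  input=c f f f h f $  — expand C -> c C f
step 5: stack=$ h f f f C c  input=c f f f h f $  — match c
step 6: stack=$ h f f f C  input=f f f h f $  — expand C -> epsilon
step 7: stack=$ h f f f  input=f f f h f $  — match f
step 8: stack=$ h f f  input=f f h f $  — match f
step 9: stack=$ h f  input=f h f $  — match f
step 10: stack=$ h  input=h f $  — match h
step 11: stack=$  input=f $  — error: stack empty but input remains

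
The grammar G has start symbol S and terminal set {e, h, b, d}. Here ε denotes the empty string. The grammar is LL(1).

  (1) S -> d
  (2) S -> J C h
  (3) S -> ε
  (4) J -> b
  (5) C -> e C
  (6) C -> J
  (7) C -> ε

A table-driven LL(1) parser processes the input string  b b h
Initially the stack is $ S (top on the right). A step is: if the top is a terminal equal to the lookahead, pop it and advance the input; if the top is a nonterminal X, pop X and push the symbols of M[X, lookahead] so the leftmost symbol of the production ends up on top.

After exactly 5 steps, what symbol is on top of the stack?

b

     Stack    Input    Action
  1  $ S      b b h $  expand S -> J C h
  2  $ h C J  b b h $  expand J -> b
  3  $ h C b  b b h $  match b
  4  $ h C    b h $    expand C -> J
  5  $ h J    b h $    expand J -> b
Stack after step 5: $ h b (top = b).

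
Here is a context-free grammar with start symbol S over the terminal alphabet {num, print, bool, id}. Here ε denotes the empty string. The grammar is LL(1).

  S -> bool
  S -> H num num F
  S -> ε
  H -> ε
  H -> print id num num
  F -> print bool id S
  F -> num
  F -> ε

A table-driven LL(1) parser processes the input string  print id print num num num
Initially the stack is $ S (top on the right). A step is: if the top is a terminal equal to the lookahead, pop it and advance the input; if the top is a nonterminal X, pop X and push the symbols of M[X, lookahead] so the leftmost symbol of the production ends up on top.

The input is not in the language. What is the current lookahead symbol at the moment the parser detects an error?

print

step 1: stack=$ S  input=print id print num num num $  — expand S -> H num num F
step 2: stack=$ F num num H  input=print id print num num num $  — expand H -> print id num num
step 3: stack=$ F num num num num id print  input=print id print num num num $  — match print
step 4: stack=$ F num num num num id  input=id print num num num $  — match id
step 5: stack=$ F num num num num  input=print num num num $  — error: top is terminal num but lookahead is print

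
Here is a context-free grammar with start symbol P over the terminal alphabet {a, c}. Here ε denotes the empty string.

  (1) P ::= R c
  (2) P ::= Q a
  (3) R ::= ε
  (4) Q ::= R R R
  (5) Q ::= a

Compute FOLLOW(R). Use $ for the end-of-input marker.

{a, c}

FIRST(R): from R::=ε we get {ε}. So FIRST(R) = {ε}.
FIRST(Q): from Q::=R R R we get {ε}; from Q::=a we get {a}. So FIRST(Q) = {ε, a}.
FIRST(P): from P::=R c we get {c}; from P::=Q a we get {a}. So FIRST(P) = {a, c}.
FOLLOW(P) includes $ since P is the start symbol.
FOLLOW(P): P appears on no right-hand side. Thus FOLLOW(P) = {$}.
FOLLOW(Q): in P::=Q a, Q is followed by a with FIRST {a}. Thus FOLLOW(Q) = {a}.
FOLLOW(R): in P::=R c, R is followed by c with FIRST {c}; in Q::=R R R (occurrence 1), R is followed by R R with FIRST {ε}; in Q::=R R R (occurrence 1), the suffix after R is nullable, so FOLLOW(R) ⊇ FOLLOW(Q) = {a}; in Q::=R R R (occurrence 2), R is followed by R with FIRST {ε}; in Q::=R R R (occurrence 2), the suffix after R is nullable, so FOLLOW(R) ⊇ FOLLOW(Q) = {a}; in Q::=R R R (occurrence 3), the suffix after R is empty, so FOLLOW(R) ⊇ FOLLOW(Q) = {a}. Thus FOLLOW(R) = {a, c}.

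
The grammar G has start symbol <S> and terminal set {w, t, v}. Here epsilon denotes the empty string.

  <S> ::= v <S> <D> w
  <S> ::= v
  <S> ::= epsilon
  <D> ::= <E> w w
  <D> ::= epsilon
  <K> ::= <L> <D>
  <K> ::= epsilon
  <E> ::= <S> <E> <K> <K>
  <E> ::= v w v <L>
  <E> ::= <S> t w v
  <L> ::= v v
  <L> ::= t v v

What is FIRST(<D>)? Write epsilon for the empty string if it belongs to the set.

FIRST(<S>): from <S>::=v <S> <D> w we get {v}; from <S>::=v we get {v}; from <S>::=epsilon we get {epsilon}. So FIRST(<S>) = {epsilon, v}.
FIRST(<L>): from <L>::=v v we get {v}; from <L>::=t v v we get {t}. So FIRST(<L>) = {t, v}.
FIRST(<K>): from <K>::=<L> <D> we get {t, v}; from <K>::=epsilon we get {epsilon}. So FIRST(<K>) = {epsilon, t, v}.
FIRST(<E>): from <E>::=<S> <E> <K> <K> we get {t, v}; from <E>::=v w v <L> we get {v}; from <E>::=<S> t w v we get {t, v}. So FIRST(<E>) = {t, v}.
FIRST(<D>): from <D>::=<E> w w we get {t, v}; from <D>::=epsilon we get {epsilon}. So FIRST(<D>) = {epsilon, t, v}.

{epsilon, t, v}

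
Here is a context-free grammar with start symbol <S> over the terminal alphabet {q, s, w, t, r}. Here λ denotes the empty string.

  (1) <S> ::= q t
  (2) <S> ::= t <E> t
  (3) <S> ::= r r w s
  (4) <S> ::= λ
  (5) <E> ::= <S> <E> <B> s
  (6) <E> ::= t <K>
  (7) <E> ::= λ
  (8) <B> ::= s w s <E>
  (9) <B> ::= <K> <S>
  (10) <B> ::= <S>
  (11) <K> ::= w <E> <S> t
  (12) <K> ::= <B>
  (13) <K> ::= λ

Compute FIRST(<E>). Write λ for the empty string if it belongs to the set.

FIRST(<S>): from <S>::=q t we get {q}; from <S>::=t <E> t we get {t}; from <S>::=r r w s we get {r}; from <S>::=λ we get {λ}. So FIRST(<S>) = {λ, q, r, t}.
FIRST(<E>): from <E>::=<S> <E> <B> s we get {q, r, s, t, w}; from <E>::=t <K> we get {t}; from <E>::=λ we get {λ}. So FIRST(<E>) = {λ, q, r, s, t, w}.
FIRST(<B>): from <B>::=s w s <E> we get {s}; from <B>::=<K> <S> we get {λ, q, r, s, t, w}; from <B>::=<S> we get {λ, q, r, t}. So FIRST(<B>) = {λ, q, r, s, t, w}.
FIRST(<K>): from <K>::=w <E> <S> t we get {w}; from <K>::=<B> we get {λ, q, r, s, t, w}; from <K>::=λ we get {λ}. So FIRST(<K>) = {λ, q, r, s, t, w}.

{λ, q, r, s, t, w}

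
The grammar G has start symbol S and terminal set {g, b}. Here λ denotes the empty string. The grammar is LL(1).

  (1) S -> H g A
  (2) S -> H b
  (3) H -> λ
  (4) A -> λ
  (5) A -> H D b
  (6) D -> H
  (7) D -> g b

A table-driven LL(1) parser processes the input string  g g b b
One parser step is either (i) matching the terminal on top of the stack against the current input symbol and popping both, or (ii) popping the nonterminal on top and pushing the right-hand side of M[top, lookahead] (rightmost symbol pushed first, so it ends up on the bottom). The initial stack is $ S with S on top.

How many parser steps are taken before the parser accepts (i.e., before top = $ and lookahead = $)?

9

step 1: stack=$ S  input=g g b b $  — expand S -> H g A
step 2: stack=$ A g H  input=g g b b $  — expand H -> λ
step 3: stack=$ A g  input=g g b b $  — match g
step 4: stack=$ A  input=g b b $  — expand A -> H D b
step 5: stack=$ b D H  input=g b b $  — expand H -> λ
step 6: stack=$ b D  input=g b b $  — expand D -> g b
step 7: stack=$ b b g  input=g b b $  — match g
step 8: stack=$ b b  input=b b $  — match b
step 9: stack=$ b  input=b $  — match b
Accept reached after 9 steps.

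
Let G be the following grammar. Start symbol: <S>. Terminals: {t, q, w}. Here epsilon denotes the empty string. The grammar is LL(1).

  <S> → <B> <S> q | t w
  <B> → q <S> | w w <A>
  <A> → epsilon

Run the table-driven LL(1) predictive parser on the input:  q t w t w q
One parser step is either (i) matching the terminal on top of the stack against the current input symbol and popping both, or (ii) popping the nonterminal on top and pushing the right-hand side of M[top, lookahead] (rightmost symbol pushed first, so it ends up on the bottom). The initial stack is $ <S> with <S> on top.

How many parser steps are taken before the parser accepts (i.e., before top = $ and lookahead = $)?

step 1: stack=$ <S>  input=q t w t w q $  — expand <S> → <B> <S> q
step 2: stack=$ q <S> <B>  input=q t w t w q $  — expand <B> → q <S>
step 3: stack=$ q <S> <S> q  input=q t w t w q $  — match q
step 4: stack=$ q <S> <S>  input=t w t w q $  — expand <S> → t w
step 5: stack=$ q <S> w t  input=t w t w q $  — match t
step 6: stack=$ q <S> w  input=w t w q $  — match w
step 7: stack=$ q <S>  input=t w q $  — expand <S> → t w
step 8: stack=$ q w t  input=t w q $  — match t
step 9: stack=$ q w  input=w q $  — match w
step 10: stack=$ q  input=q $  — match q
Accept reached after 10 steps.

10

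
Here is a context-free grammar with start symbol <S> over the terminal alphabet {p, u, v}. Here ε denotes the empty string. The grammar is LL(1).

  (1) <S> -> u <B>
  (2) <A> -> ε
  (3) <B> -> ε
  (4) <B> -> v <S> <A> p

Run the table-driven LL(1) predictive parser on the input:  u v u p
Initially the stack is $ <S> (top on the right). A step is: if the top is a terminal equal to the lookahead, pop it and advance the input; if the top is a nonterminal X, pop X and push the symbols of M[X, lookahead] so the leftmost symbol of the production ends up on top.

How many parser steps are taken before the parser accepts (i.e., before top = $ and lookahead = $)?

step 1: stack=$ <S>  input=u v u p $  — expand <S> -> u <B>
step 2: stack=$ <B> u  input=u v u p $  — match u
step 3: stack=$ <B>  input=v u p $  — expand <B> -> v <S> <A> p
step 4: stack=$ p <A> <S> v  input=v u p $  — match v
step 5: stack=$ p <A> <S>  input=u p $  — expand <S> -> u <B>
step 6: stack=$ p <A> <B> u  input=u p $  — match u
step 7: stack=$ p <A> <B>  input=p $  — expand <B> -> ε
step 8: stack=$ p <A>  input=p $  — expand <A> -> ε
step 9: stack=$ p  input=p $  — match p
Accept reached after 9 steps.

9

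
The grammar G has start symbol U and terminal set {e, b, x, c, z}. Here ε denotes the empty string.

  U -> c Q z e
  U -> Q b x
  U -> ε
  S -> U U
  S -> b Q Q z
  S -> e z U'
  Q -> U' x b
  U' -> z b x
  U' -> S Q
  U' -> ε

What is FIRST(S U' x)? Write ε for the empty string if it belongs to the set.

{b, c, e, x, z}

FIRST(U) = {ε, b, c, e, x, z}  (via Q b x)
FIRST(S) = {ε, b, c, e, x, z}  (via U U)
FIRST(Q) = {b, c, e, x, z}  (via U' x b)
FIRST(U') = {ε, b, c, e, x, z}  (via S Q)
FIRST(S U' x): take FIRST of each symbol in turn, carrying on past any symbol whose FIRST contains ε; result {b, c, e, x, z}.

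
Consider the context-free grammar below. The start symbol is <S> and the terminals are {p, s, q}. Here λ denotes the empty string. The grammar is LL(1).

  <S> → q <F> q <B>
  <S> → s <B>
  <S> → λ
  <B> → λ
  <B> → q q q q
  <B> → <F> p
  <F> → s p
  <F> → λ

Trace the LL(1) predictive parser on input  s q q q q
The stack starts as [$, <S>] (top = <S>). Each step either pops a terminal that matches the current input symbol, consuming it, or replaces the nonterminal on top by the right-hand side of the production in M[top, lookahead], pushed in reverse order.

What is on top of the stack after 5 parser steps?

     Stack      Input        Action
  1  $ <S>      s q q q q $  expand <S> → s <B>
  2  $ <B> s    s q q q q $  match s
  3  $ <B>      q q q q $    expand <B> → q q q q
  4  $ q q q q  q q q q $    match q
  5  $ q q q    q q q $      match q
Stack after step 5: $ q q (top = q).

q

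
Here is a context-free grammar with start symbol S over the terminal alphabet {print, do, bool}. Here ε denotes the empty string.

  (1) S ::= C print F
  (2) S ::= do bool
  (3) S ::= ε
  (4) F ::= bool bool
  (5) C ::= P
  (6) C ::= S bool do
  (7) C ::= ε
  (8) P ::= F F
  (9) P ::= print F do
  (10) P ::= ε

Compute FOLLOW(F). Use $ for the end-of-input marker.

{$, bool, do, print}

FIRST(F): from F::=bool bool we get {bool}. So FIRST(F) = {bool}.
FIRST(P): from P::=F F we get {bool}; from P::=print F do we get {print}; from P::=ε we get {ε}. So FIRST(P) = {ε, bool, print}.
FIRST(S): from S::=C print F we get {bool, do, print}; from S::=do bool we get {do}; from S::=ε we get {ε}. So FIRST(S) = {ε, bool, do, print}.
FIRST(C): from C::=P we get {ε, bool, print}; from C::=S bool do we get {bool, do, print}; from C::=ε we get {ε}. So FIRST(C) = {ε, bool, do, print}.
FOLLOW(S) includes $ since S is the start symbol.
FOLLOW(S): in C::=S bool do, S is followed by bool do with FIRST {bool}. Thus FOLLOW(S) = {$, bool}.
FOLLOW(C): in S::=C print F, C is followed by print F with FIRST {print}. Thus FOLLOW(C) = {print}.
FOLLOW(P): in C::=P, the suffix after P is empty, so FOLLOW(P) ⊇ FOLLOW(C) = {print}. Thus FOLLOW(P) = {print}.
FOLLOW(F): in S::=C print F, the suffix after F is empty, so FOLLOW(F) ⊇ FOLLOW(S) = {$, bool}; in P::=F F (occurrence 1), F is followed by F with FIRST {bool}; in P::=F F (occurrence 2), the suffix after F is empty, so FOLLOW(F) ⊇ FOLLOW(P) = {print}; in P::=print F do, F is followed by do with FIRST {do}. Thus FOLLOW(F) = {$, bool, do, print}.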